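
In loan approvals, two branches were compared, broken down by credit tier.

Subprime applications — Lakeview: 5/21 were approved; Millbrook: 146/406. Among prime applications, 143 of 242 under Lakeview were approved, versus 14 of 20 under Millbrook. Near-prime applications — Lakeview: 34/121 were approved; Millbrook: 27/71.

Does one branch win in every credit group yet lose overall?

Yes

Subprime: Lakeview 5/21 = 23.8%, Millbrook 146/406 = 36.0% → Millbrook
Prime: Lakeview 143/242 = 59.1%, Millbrook 14/20 = 70.0% → Millbrook
Near-prime: Lakeview 34/121 = 28.1%, Millbrook 27/71 = 38.0% → Millbrook
Overall: Lakeview 182/384 = 47.4%, Millbrook 187/497 = 37.6% → Lakeview
Millbrook wins each credit group but Lakeview wins overall — the comparison reverses. Millbrook's applications skew toward subprime, which has a lower base rate.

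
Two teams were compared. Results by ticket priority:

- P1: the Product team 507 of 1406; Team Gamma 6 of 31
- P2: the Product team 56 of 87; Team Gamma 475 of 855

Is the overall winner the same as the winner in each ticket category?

P1: the Product team 507/1406 = 36.1%, Team Gamma 6/31 = 19.4% → the Product team
P2: the Product team 56/87 = 64.4%, Team Gamma 475/855 = 55.6% → the Product team
Overall: the Product team 563/1493 = 37.7%, Team Gamma 481/886 = 54.3% → Team Gamma
The Product team wins each ticket group but Team Gamma wins overall — the comparison reverses. The Product team's tickets skew toward P1, which has a lower base rate.

No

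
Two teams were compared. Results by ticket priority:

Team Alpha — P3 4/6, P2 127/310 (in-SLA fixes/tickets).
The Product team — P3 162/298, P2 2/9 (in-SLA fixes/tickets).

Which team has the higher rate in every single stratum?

Team Alpha

P3: Team Alpha 4/6 = 66.7%, the Product team 162/298 = 54.4% → Team Alpha
P2: Team Alpha 127/310 = 41.0%, the Product team 2/9 = 22.2% → Team Alpha
Team Alpha has the higher rate in both groups.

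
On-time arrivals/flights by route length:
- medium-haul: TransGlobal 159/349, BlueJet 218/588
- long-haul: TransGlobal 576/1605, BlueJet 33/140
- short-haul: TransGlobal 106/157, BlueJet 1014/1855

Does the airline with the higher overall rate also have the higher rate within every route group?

No

Medium-haul: TransGlobal 159/349 = 45.6%, BlueJet 218/588 = 37.1% → TransGlobal
Long-haul: TransGlobal 576/1605 = 35.9%, BlueJet 33/140 = 23.6% → TransGlobal
Short-haul: TransGlobal 106/157 = 67.5%, BlueJet 1014/1855 = 54.7% → TransGlobal
Overall: TransGlobal 841/2111 = 39.8%, BlueJet 1265/2583 = 49.0% → BlueJet
TransGlobal wins each route group but BlueJet wins overall — the comparison reverses. TransGlobal's flights skew toward long-haul, which has a lower base rate.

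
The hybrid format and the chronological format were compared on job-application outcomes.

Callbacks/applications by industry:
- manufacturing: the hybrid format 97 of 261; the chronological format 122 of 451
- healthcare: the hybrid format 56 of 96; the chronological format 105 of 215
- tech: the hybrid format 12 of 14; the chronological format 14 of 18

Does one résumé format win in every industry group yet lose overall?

Manufacturing: the hybrid format 97/261 = 37.2%, the chronological format 122/451 = 27.1% → the hybrid format
Healthcare: the hybrid format 56/96 = 58.3%, the chronological format 105/215 = 48.8% → the hybrid format
Tech: the hybrid format 12/14 = 85.7%, the chronological format 14/18 = 77.8% → the hybrid format
Overall: the hybrid format 165/371 = 44.5%, the chronological format 241/684 = 35.2% → the hybrid format
The hybrid format wins overall and in every industry group — no reversal.

No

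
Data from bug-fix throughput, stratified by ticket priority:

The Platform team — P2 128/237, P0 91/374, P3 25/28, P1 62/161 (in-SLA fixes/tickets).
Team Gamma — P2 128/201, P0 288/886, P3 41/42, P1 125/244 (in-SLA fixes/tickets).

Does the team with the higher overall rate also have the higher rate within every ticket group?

Yes

P2: the Platform team 128/237 = 54.0%, Team Gamma 128/201 = 63.7% → Team Gamma
P0: the Platform team 91/374 = 24.3%, Team Gamma 288/886 = 32.5% → Team Gamma
P3: the Platform team 25/28 = 89.3%, Team Gamma 41/42 = 97.6% → Team Gamma
P1: the Platform team 62/161 = 38.5%, Team Gamma 125/244 = 51.2% → Team Gamma
Overall: the Platform team 306/800 = 38.2%, Team Gamma 582/1373 = 42.4% → Team Gamma
Team Gamma wins overall and in every ticket group — no reversal.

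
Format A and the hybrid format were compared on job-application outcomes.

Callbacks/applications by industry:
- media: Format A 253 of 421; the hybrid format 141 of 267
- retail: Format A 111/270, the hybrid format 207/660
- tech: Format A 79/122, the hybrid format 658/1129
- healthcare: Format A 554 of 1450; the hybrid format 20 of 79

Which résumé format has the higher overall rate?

Media: Format A 253/421 = 60.1%, the hybrid format 141/267 = 52.8% → Format A
Retail: Format A 111/270 = 41.1%, the hybrid format 207/660 = 31.4% → Format A
Tech: Format A 79/122 = 64.8%, the hybrid format 658/1129 = 58.3% → Format A
Healthcare: Format A 554/1450 = 38.2%, the hybrid format 20/79 = 25.3% → Format A
Overall: Format A 997/2263 = 44.1%, the hybrid format 1026/2135 = 48.1% → the hybrid format
(Format A wins every industry group but the hybrid format wins overall — Format A's applications skew toward the low-rate healthcare group.)

the hybrid format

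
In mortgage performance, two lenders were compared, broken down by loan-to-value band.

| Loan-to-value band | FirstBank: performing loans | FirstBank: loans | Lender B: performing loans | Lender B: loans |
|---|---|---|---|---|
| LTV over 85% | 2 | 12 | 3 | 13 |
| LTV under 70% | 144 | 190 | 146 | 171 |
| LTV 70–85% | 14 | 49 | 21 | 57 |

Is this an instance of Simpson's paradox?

LTV over 85%: FirstBank 2/12 = 16.7%, Lender B 3/13 = 23.1% → Lender B
LTV under 70%: FirstBank 144/190 = 75.8%, Lender B 146/171 = 85.4% → Lender B
LTV 70–85%: FirstBank 14/49 = 28.6%, Lender B 21/57 = 36.8% → Lender B
Overall: FirstBank 160/251 = 63.7%, Lender B 170/241 = 70.5% → Lender B
Lender B wins overall and in every loan-to-value group — no reversal.

No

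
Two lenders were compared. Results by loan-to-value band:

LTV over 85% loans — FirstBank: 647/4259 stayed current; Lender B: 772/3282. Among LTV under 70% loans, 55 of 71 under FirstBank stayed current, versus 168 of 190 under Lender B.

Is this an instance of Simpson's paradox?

No

LTV over 85%: FirstBank 647/4259 = 15.2%, Lender B 772/3282 = 23.5% → Lender B
LTV under 70%: FirstBank 55/71 = 77.5%, Lender B 168/190 = 88.4% → Lender B
Overall: FirstBank 702/4330 = 16.2%, Lender B 940/3472 = 27.1% → Lender B
Lender B wins overall and in every loan-to-value group — no reversal.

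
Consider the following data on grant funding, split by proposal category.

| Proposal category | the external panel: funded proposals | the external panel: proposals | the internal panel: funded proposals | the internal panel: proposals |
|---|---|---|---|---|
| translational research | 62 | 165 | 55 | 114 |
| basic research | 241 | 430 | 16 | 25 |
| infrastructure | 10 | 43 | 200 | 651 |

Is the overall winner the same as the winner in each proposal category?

No

Translational research: the external panel 62/165 = 37.6%, the internal panel 55/114 = 48.2% → the internal panel
Basic research: the external panel 241/430 = 56.0%, the internal panel 16/25 = 64.0% → the internal panel
Infrastructure: the external panel 10/43 = 23.3%, the internal panel 200/651 = 30.7% → the internal panel
Overall: the external panel 313/638 = 49.1%, the internal panel 271/790 = 34.3% → the external panel
The internal panel wins each proposal group but the external panel wins overall — the comparison reverses. The internal panel's proposals skew toward infrastructure, which has a lower base rate.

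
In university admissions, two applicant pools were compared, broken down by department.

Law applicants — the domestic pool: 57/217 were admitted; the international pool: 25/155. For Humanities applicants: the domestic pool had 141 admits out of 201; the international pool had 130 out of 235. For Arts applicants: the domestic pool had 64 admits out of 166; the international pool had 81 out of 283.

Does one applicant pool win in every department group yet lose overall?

Law: the domestic pool 57/217 = 26.3%, the international pool 25/155 = 16.1% → the domestic pool
Humanities: the domestic pool 141/201 = 70.1%, the international pool 130/235 = 55.3% → the domestic pool
Arts: the domestic pool 64/166 = 38.6%, the international pool 81/283 = 28.6% → the domestic pool
Overall: the domestic pool 262/584 = 44.9%, the international pool 236/673 = 35.1% → the domestic pool
The domestic pool wins overall and in every department group — no reversal.

No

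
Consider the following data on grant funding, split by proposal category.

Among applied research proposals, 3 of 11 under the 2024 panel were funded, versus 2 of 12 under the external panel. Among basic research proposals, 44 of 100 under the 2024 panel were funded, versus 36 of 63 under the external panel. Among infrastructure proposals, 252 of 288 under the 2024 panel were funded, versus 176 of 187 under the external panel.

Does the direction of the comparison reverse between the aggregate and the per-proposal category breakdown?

No

Applied research: the 2024 panel 3/11 = 27.3%, the external panel 2/12 = 16.7% → the 2024 panel
Basic research: the 2024 panel 44/100 = 44.0%, the external panel 36/63 = 57.1% → the external panel
Infrastructure: the 2024 panel 252/288 = 87.5%, the external panel 176/187 = 94.1% → the external panel
Overall: the 2024 panel 299/399 = 74.9%, the external panel 214/262 = 81.7% → the external panel
Neither sweeps: the 2024 panel wins 1 of 3 groups, the external panel wins 2. The external panel wins overall but not every group — no Simpson reversal.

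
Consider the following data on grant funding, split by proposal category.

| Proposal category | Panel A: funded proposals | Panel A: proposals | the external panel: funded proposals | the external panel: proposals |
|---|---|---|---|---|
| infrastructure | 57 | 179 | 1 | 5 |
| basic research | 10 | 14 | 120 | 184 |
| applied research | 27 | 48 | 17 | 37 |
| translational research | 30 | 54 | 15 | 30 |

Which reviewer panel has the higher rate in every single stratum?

Infrastructure: Panel A 57/179 = 31.8%, the external panel 1/5 = 20.0% → Panel A
Basic research: Panel A 10/14 = 71.4%, the external panel 120/184 = 65.2% → Panel A
Applied research: Panel A 27/48 = 56.2%, the external panel 17/37 = 45.9% → Panel A
Translational research: Panel A 30/54 = 55.6%, the external panel 15/30 = 50.0% → Panel A
Panel A has the higher rate in all 4 groups.

Panel A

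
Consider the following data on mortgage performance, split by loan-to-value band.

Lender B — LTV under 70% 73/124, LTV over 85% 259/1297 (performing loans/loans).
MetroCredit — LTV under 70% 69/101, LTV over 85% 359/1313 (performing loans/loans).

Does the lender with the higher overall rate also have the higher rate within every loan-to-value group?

LTV under 70%: Lender B 73/124 = 58.9%, MetroCredit 69/101 = 68.3% → MetroCredit
LTV over 85%: Lender B 259/1297 = 20.0%, MetroCredit 359/1313 = 27.3% → MetroCredit
Overall: Lender B 332/1421 = 23.4%, MetroCredit 428/1414 = 30.3% → MetroCredit
MetroCredit wins overall and in every loan-to-value group — no reversal.

Yes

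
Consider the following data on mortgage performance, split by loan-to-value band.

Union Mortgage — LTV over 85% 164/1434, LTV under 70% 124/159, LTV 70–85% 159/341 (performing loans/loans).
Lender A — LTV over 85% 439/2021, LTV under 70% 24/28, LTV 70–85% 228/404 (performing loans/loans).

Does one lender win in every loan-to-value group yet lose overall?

LTV over 85%: Union Mortgage 164/1434 = 11.4%, Lender A 439/2021 = 21.7% → Lender A
LTV under 70%: Union Mortgage 124/159 = 78.0%, Lender A 24/28 = 85.7% → Lender A
LTV 70–85%: Union Mortgage 159/341 = 46.6%, Lender A 228/404 = 56.4% → Lender A
Overall: Union Mortgage 447/1934 = 23.1%, Lender A 691/2453 = 28.2% → Lender A
Lender A wins overall and in every loan-to-value group — no reversal.

No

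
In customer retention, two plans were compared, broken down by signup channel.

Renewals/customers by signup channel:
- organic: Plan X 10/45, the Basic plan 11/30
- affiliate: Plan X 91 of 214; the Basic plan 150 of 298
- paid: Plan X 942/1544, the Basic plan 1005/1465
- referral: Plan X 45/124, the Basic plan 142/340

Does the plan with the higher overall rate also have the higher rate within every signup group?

Yes

Organic: Plan X 10/45 = 22.2%, the Basic plan 11/30 = 36.7% → the Basic plan
Affiliate: Plan X 91/214 = 42.5%, the Basic plan 150/298 = 50.3% → the Basic plan
Paid: Plan X 942/1544 = 61.0%, the Basic plan 1005/1465 = 68.6% → the Basic plan
Referral: Plan X 45/124 = 36.3%, the Basic plan 142/340 = 41.8% → the Basic plan
Overall: Plan X 1088/1927 = 56.5%, the Basic plan 1308/2133 = 61.3% → the Basic plan
The Basic plan wins overall and in every signup group — no reversal.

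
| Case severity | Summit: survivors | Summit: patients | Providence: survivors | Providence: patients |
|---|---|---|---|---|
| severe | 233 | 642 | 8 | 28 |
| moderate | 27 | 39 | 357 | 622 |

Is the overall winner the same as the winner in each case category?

No

Severe: Summit 233/642 = 36.3%, Providence 8/28 = 28.6% → Summit
Moderate: Summit 27/39 = 69.2%, Providence 357/622 = 57.4% → Summit
Overall: Summit 260/681 = 38.2%, Providence 365/650 = 56.2% → Providence
Summit wins each case group but Providence wins overall — the comparison reverses. Summit's patients skew toward severe, which has a lower base rate.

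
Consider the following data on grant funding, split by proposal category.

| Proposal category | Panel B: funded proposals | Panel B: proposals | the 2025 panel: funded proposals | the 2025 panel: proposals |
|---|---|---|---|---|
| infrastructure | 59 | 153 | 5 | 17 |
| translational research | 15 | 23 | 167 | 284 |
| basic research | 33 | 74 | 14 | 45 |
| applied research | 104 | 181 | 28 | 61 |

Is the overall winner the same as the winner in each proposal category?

No

Infrastructure: Panel B 59/153 = 38.6%, the 2025 panel 5/17 = 29.4% → Panel B
Translational research: Panel B 15/23 = 65.2%, the 2025 panel 167/284 = 58.8% → Panel B
Basic research: Panel B 33/74 = 44.6%, the 2025 panel 14/45 = 31.1% → Panel B
Applied research: Panel B 104/181 = 57.5%, the 2025 panel 28/61 = 45.9% → Panel B
Overall: Panel B 211/431 = 49.0%, the 2025 panel 214/407 = 52.6% → the 2025 panel
Panel B wins each proposal group but the 2025 panel wins overall — the comparison reverses. Panel B's proposals skew toward infrastructure, which has a lower base rate.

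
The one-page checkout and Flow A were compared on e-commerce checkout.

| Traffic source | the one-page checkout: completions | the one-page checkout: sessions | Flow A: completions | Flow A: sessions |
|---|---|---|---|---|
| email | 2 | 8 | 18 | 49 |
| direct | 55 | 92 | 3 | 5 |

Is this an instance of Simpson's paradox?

Email: the one-page checkout 2/8 = 25.0%, Flow A 18/49 = 36.7% → Flow A
Direct: the one-page checkout 55/92 = 59.8%, Flow A 3/5 = 60.0% → Flow A
Overall: the one-page checkout 57/100 = 57.0%, Flow A 21/54 = 38.9% → the one-page checkout
Flow A wins each traffic group but the one-page checkout wins overall — the comparison reverses. Flow A's sessions skew toward email, which has a lower base rate.

Yes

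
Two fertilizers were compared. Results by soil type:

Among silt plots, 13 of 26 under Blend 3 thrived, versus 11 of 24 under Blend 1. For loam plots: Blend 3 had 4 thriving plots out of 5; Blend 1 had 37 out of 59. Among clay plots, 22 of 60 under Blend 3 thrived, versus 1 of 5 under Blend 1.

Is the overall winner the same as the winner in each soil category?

Silt: Blend 3 13/26 = 50.0%, Blend 1 11/24 = 45.8% → Blend 3
Loam: Blend 3 4/5 = 80.0%, Blend 1 37/59 = 62.7% → Blend 3
Clay: Blend 3 22/60 = 36.7%, Blend 1 1/5 = 20.0% → Blend 3
Overall: Blend 3 39/91 = 42.9%, Blend 1 49/88 = 55.7% → Blend 1
Blend 3 wins each soil group but Blend 1 wins overall — the comparison reverses. Blend 3's plots skew toward clay, which has a lower base rate.

No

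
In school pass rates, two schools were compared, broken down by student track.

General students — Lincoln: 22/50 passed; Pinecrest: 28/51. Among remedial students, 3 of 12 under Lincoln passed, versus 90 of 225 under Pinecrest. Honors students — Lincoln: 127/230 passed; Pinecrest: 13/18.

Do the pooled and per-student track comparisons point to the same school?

General: Lincoln 22/50 = 44.0%, Pinecrest 28/51 = 54.9% → Pinecrest
Remedial: Lincoln 3/12 = 25.0%, Pinecrest 90/225 = 40.0% → Pinecrest
Honors: Lincoln 127/230 = 55.2%, Pinecrest 13/18 = 72.2% → Pinecrest
Overall: Lincoln 152/292 = 52.1%, Pinecrest 131/294 = 44.6% → Lincoln
Pinecrest wins each student group but Lincoln wins overall — the comparison reverses. Pinecrest's students skew toward remedial, which has a lower base rate.

No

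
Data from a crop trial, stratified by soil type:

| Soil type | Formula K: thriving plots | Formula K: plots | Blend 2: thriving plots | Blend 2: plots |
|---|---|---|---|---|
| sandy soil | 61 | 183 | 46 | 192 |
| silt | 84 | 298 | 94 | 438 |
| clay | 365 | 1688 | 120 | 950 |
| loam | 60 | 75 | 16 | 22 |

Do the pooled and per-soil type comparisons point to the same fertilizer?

Yes

Sandy soil: Formula K 61/183 = 33.3%, Blend 2 46/192 = 24.0% → Formula K
Silt: Formula K 84/298 = 28.2%, Blend 2 94/438 = 21.5% → Formula K
Clay: Formula K 365/1688 = 21.6%, Blend 2 120/950 = 12.6% → Formula K
Loam: Formula K 60/75 = 80.0%, Blend 2 16/22 = 72.7% → Formula K
Overall: Formula K 570/2244 = 25.4%, Blend 2 276/1602 = 17.2% → Formula K
Formula K wins overall and in every soil group — no reversal.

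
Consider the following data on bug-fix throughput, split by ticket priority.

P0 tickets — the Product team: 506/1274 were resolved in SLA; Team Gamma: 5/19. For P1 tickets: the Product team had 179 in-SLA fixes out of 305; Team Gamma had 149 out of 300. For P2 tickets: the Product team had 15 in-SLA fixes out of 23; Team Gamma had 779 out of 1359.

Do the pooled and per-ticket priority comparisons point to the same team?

No

P0: the Product team 506/1274 = 39.7%, Team Gamma 5/19 = 26.3% → the Product team
P1: the Product team 179/305 = 58.7%, Team Gamma 149/300 = 49.7% → the Product team
P2: the Product team 15/23 = 65.2%, Team Gamma 779/1359 = 57.3% → the Product team
Overall: the Product team 700/1602 = 43.7%, Team Gamma 933/1678 = 55.6% → Team Gamma
The Product team wins each ticket group but Team Gamma wins overall — the comparison reverses. The Product team's tickets skew toward P0, which has a lower base rate.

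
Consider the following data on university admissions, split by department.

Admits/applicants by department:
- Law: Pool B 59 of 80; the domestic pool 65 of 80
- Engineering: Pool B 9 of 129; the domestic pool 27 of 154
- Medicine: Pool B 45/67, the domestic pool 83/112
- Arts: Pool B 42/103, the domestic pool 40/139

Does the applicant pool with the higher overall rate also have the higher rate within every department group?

Law: Pool B 59/80 = 73.8%, the domestic pool 65/80 = 81.2% → the domestic pool
Engineering: Pool B 9/129 = 7.0%, the domestic pool 27/154 = 17.5% → the domestic pool
Medicine: Pool B 45/67 = 67.2%, the domestic pool 83/112 = 74.1% → the domestic pool
Arts: Pool B 42/103 = 40.8%, the domestic pool 40/139 = 28.8% → Pool B
Overall: Pool B 155/379 = 40.9%, the domestic pool 215/485 = 44.3% → the domestic pool
Neither sweeps: Pool B wins 1 of 4 groups, the domestic pool wins 3. The domestic pool wins overall but not every group — no Simpson reversal.

No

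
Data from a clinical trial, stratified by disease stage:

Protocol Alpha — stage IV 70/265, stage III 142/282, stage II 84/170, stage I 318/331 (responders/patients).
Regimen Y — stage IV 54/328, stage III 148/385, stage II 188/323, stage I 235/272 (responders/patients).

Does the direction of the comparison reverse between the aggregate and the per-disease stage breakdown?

Stage IV: Protocol Alpha 70/265 = 26.4%, Regimen Y 54/328 = 16.5% → Protocol Alpha
Stage III: Protocol Alpha 142/282 = 50.4%, Regimen Y 148/385 = 38.4% → Protocol Alpha
Stage II: Protocol Alpha 84/170 = 49.4%, Regimen Y 188/323 = 58.2% → Regimen Y
Stage I: Protocol Alpha 318/331 = 96.1%, Regimen Y 235/272 = 86.4% → Protocol Alpha
Overall: Protocol Alpha 614/1048 = 58.6%, Regimen Y 625/1308 = 47.8% → Protocol Alpha
Neither sweeps: Protocol Alpha wins 3 of 4 groups, Regimen Y wins 1. Protocol Alpha wins overall but not every group — no Simpson reversal.

No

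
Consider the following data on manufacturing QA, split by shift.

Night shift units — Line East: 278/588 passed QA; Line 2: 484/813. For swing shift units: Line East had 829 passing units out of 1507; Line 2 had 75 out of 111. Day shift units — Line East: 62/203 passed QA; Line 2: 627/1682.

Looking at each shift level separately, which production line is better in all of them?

Night shift: Line East 278/588 = 47.3%, Line 2 484/813 = 59.5% → Line 2
Swing shift: Line East 829/1507 = 55.0%, Line 2 75/111 = 67.6% → Line 2
Day shift: Line East 62/203 = 30.5%, Line 2 627/1682 = 37.3% → Line 2
Line 2 has the higher rate in all 3 groups.

Line 2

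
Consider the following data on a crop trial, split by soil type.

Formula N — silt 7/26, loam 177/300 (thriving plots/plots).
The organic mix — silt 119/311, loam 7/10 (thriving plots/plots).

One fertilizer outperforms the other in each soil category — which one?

the organic mix

Silt: Formula N 7/26 = 26.9%, the organic mix 119/311 = 38.3% → the organic mix
Loam: Formula N 177/300 = 59.0%, the organic mix 7/10 = 70.0% → the organic mix
The organic mix has the higher rate in both groups.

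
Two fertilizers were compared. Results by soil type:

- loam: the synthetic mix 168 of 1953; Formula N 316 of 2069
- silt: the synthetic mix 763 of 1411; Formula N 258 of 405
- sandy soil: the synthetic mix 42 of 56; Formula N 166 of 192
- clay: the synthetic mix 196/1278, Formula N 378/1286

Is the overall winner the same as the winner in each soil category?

Yes

Loam: the synthetic mix 168/1953 = 8.6%, Formula N 316/2069 = 15.3% → Formula N
Silt: the synthetic mix 763/1411 = 54.1%, Formula N 258/405 = 63.7% → Formula N
Sandy soil: the synthetic mix 42/56 = 75.0%, Formula N 166/192 = 86.5% → Formula N
Clay: the synthetic mix 196/1278 = 15.3%, Formula N 378/1286 = 29.4% → Formula N
Overall: the synthetic mix 1169/4698 = 24.9%, Formula N 1118/3952 = 28.3% → Formula N
Formula N wins overall and in every soil group — no reversal.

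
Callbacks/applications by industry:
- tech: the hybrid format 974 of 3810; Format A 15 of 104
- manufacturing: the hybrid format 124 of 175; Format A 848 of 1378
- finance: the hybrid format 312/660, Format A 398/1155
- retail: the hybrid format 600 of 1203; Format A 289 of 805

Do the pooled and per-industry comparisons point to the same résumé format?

Tech: the hybrid format 974/3810 = 25.6%, Format A 15/104 = 14.4% → the hybrid format
Manufacturing: the hybrid format 124/175 = 70.9%, Format A 848/1378 = 61.5% → the hybrid format
Finance: the hybrid format 312/660 = 47.3%, Format A 398/1155 = 34.5% → the hybrid format
Retail: the hybrid format 600/1203 = 49.9%, Format A 289/805 = 35.9% → the hybrid format
Overall: the hybrid format 2010/5848 = 34.4%, Format A 1550/3442 = 45.0% → Format A
The hybrid format wins each industry group but Format A wins overall — the comparison reverses. The hybrid format's applications skew toward tech, which has a lower base rate.

No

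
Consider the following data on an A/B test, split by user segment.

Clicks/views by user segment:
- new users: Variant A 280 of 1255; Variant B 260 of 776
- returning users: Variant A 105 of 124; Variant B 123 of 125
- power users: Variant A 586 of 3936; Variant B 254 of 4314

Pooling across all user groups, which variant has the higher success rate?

Variant A

New users: Variant A 280/1255 = 22.3%, Variant B 260/776 = 33.5% → Variant B
Returning users: Variant A 105/124 = 84.7%, Variant B 123/125 = 98.4% → Variant B
Power users: Variant A 586/3936 = 14.9%, Variant B 254/4314 = 5.9% → Variant A
Overall: Variant A 971/5315 = 18.3%, Variant B 637/5215 = 12.2% → Variant A
(Neither sweeps every user group, but Variant A has the higher pooled rate.)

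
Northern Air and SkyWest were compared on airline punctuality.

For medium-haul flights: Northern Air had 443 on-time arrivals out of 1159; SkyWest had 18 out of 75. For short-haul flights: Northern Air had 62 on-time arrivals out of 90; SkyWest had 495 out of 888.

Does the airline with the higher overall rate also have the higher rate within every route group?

Medium-haul: Northern Air 443/1159 = 38.2%, SkyWest 18/75 = 24.0% → Northern Air
Short-haul: Northern Air 62/90 = 68.9%, SkyWest 495/888 = 55.7% → Northern Air
Overall: Northern Air 505/1249 = 40.4%, SkyWest 513/963 = 53.3% → SkyWest
Northern Air wins each route group but SkyWest wins overall — the comparison reverses. Northern Air's flights skew toward medium-haul, which has a lower base rate.

No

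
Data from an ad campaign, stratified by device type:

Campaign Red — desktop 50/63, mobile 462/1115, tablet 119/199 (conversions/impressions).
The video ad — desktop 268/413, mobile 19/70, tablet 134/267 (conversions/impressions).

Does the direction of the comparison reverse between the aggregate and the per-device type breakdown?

Yes

Desktop: Campaign Red 50/63 = 79.4%, the video ad 268/413 = 64.9% → Campaign Red
Mobile: Campaign Red 462/1115 = 41.4%, the video ad 19/70 = 27.1% → Campaign Red
Tablet: Campaign Red 119/199 = 59.8%, the video ad 134/267 = 50.2% → Campaign Red
Overall: Campaign Red 631/1377 = 45.8%, the video ad 421/750 = 56.1% → the video ad
Campaign Red wins each device group but the video ad wins overall — the comparison reverses. Campaign Red's impressions skew toward mobile, which has a lower base rate.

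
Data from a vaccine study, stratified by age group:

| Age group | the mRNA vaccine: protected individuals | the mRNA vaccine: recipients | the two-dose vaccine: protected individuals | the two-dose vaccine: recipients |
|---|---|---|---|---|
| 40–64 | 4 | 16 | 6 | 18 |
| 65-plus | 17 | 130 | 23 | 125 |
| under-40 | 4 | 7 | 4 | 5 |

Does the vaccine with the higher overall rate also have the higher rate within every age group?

40–64: the mRNA vaccine 4/16 = 25.0%, the two-dose vaccine 6/18 = 33.3% → the two-dose vaccine
65-plus: the mRNA vaccine 17/130 = 13.1%, the two-dose vaccine 23/125 = 18.4% → the two-dose vaccine
Under-40: the mRNA vaccine 4/7 = 57.1%, the two-dose vaccine 4/5 = 80.0% → the two-dose vaccine
Overall: the mRNA vaccine 25/153 = 16.3%, the two-dose vaccine 33/148 = 22.3% → the two-dose vaccine
The two-dose vaccine wins overall and in every age group — no reversal.

Yes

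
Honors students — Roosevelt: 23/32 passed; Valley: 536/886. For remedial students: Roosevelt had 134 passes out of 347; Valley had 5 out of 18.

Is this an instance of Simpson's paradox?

Honors: Roosevelt 23/32 = 71.9%, Valley 536/886 = 60.5% → Roosevelt
Remedial: Roosevelt 134/347 = 38.6%, Valley 5/18 = 27.8% → Roosevelt
Overall: Roosevelt 157/379 = 41.4%, Valley 541/904 = 59.8% → Valley
Roosevelt wins each student group but Valley wins overall — the comparison reverses. Roosevelt's students skew toward remedial, which has a lower base rate.

Yes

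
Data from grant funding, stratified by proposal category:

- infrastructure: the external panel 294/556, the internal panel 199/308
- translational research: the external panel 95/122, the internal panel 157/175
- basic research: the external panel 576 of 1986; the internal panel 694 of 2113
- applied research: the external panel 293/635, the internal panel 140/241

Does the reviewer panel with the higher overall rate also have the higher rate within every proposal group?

Infrastructure: the external panel 294/556 = 52.9%, the internal panel 199/308 = 64.6% → the internal panel
Translational research: the external panel 95/122 = 77.9%, the internal panel 157/175 = 89.7% → the internal panel
Basic research: the external panel 576/1986 = 29.0%, the internal panel 694/2113 = 32.8% → the internal panel
Applied research: the external panel 293/635 = 46.1%, the internal panel 140/241 = 58.1% → the internal panel
Overall: the external panel 1258/3299 = 38.1%, the internal panel 1190/2837 = 41.9% → the internal panel
The internal panel wins overall and in every proposal group — no reversal.

Yes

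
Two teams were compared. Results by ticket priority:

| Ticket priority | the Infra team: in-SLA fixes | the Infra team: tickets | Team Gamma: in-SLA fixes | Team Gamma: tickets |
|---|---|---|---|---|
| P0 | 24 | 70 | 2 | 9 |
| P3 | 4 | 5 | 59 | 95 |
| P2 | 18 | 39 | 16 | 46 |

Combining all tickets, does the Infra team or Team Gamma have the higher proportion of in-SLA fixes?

P0: the Infra team 24/70 = 34.3%, Team Gamma 2/9 = 22.2% → the Infra team
P3: the Infra team 4/5 = 80.0%, Team Gamma 59/95 = 62.1% → the Infra team
P2: the Infra team 18/39 = 46.2%, Team Gamma 16/46 = 34.8% → the Infra team
Overall: the Infra team 46/114 = 40.4%, Team Gamma 77/150 = 51.3% → Team Gamma
(The Infra team wins every ticket group but Team Gamma wins overall — the Infra team's tickets skew toward the low-rate P0 group.)

Team Gamma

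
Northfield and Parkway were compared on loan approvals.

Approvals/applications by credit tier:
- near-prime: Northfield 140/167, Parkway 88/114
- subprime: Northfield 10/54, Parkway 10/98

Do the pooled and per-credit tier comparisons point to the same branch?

Near-prime: Northfield 140/167 = 83.8%, Parkway 88/114 = 77.2% → Northfield
Subprime: Northfield 10/54 = 18.5%, Parkway 10/98 = 10.2% → Northfield
Overall: Northfield 150/221 = 67.9%, Parkway 98/212 = 46.2% → Northfield
Northfield wins overall and in every credit group — no reversal.

Yes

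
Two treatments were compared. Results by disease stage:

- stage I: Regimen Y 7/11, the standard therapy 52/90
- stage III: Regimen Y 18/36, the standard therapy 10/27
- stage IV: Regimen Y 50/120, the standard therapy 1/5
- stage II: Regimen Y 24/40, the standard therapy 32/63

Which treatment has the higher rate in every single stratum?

Stage I: Regimen Y 7/11 = 63.6%, the standard therapy 52/90 = 57.8% → Regimen Y
Stage III: Regimen Y 18/36 = 50.0%, the standard therapy 10/27 = 37.0% → Regimen Y
Stage IV: Regimen Y 50/120 = 41.7%, the standard therapy 1/5 = 20.0% → Regimen Y
Stage II: Regimen Y 24/40 = 60.0%, the standard therapy 32/63 = 50.8% → Regimen Y
Regimen Y has the higher rate in all 4 groups.

Regimen Y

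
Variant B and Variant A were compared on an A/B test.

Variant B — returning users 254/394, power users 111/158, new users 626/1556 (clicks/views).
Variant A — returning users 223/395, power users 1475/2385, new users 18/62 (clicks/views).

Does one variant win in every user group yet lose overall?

Returning users: Variant B 254/394 = 64.5%, Variant A 223/395 = 56.5% → Variant B
Power users: Variant B 111/158 = 70.3%, Variant A 1475/2385 = 61.8% → Variant B
New users: Variant B 626/1556 = 40.2%, Variant A 18/62 = 29.0% → Variant B
Overall: Variant B 991/2108 = 47.0%, Variant A 1716/2842 = 60.4% → Variant A
Variant B wins each user group but Variant A wins overall — the comparison reverses. Variant B's views skew toward new users, which has a lower base rate.

Yes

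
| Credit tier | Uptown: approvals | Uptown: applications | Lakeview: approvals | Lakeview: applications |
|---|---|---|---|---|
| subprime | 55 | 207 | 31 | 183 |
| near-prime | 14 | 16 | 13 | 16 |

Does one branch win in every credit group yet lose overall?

Subprime: Uptown 55/207 = 26.6%, Lakeview 31/183 = 16.9% → Uptown
Near-prime: Uptown 14/16 = 87.5%, Lakeview 13/16 = 81.2% → Uptown
Overall: Uptown 69/223 = 30.9%, Lakeview 44/199 = 22.1% → Uptown
Uptown wins overall and in every credit group — no reversal.

No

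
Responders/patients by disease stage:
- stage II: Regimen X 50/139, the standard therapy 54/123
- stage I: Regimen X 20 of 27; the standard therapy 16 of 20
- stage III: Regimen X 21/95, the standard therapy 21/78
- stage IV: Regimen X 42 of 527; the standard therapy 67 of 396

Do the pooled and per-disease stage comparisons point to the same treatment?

Yes

Stage II: Regimen X 50/139 = 36.0%, the standard therapy 54/123 = 43.9% → the standard therapy
Stage I: Regimen X 20/27 = 74.1%, the standard therapy 16/20 = 80.0% → the standard therapy
Stage III: Regimen X 21/95 = 22.1%, the standard therapy 21/78 = 26.9% → the standard therapy
Stage IV: Regimen X 42/527 = 8.0%, the standard therapy 67/396 = 16.9% → the standard therapy
Overall: Regimen X 133/788 = 16.9%, the standard therapy 158/617 = 25.6% → the standard therapy
The standard therapy wins overall and in every disease group — no reversal.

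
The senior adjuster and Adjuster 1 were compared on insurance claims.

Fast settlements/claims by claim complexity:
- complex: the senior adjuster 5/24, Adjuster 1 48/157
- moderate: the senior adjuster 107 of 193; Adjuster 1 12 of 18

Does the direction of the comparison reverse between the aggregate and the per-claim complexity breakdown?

Yes

Complex: the senior adjuster 5/24 = 20.8%, Adjuster 1 48/157 = 30.6% → Adjuster 1
Moderate: the senior adjuster 107/193 = 55.4%, Adjuster 1 12/18 = 66.7% → Adjuster 1
Overall: the senior adjuster 112/217 = 51.6%, Adjuster 1 60/175 = 34.3% → the senior adjuster
Adjuster 1 wins each claim group but the senior adjuster wins overall — the comparison reverses. Adjuster 1's claims skew toward complex, which has a lower base rate.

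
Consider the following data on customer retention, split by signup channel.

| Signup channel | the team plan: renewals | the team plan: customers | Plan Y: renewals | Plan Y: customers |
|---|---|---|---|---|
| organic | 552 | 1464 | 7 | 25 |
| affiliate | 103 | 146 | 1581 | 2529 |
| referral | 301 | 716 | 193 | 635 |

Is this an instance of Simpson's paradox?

Yes

Organic: the team plan 552/1464 = 37.7%, Plan Y 7/25 = 28.0% → the team plan
Affiliate: the team plan 103/146 = 70.5%, Plan Y 1581/2529 = 62.5% → the team plan
Referral: the team plan 301/716 = 42.0%, Plan Y 193/635 = 30.4% → the team plan
Overall: the team plan 956/2326 = 41.1%, Plan Y 1781/3189 = 55.8% → Plan Y
The team plan wins each signup group but Plan Y wins overall — the comparison reverses. The team plan's customers skew toward organic, which has a lower base rate.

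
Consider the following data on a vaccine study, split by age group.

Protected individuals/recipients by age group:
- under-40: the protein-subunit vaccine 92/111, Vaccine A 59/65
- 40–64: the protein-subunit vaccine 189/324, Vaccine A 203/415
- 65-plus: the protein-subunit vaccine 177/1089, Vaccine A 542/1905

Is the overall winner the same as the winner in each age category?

No

Under-40: the protein-subunit vaccine 92/111 = 82.9%, Vaccine A 59/65 = 90.8% → Vaccine A
40–64: the protein-subunit vaccine 189/324 = 58.3%, Vaccine A 203/415 = 48.9% → the protein-subunit vaccine
65-plus: the protein-subunit vaccine 177/1089 = 16.3%, Vaccine A 542/1905 = 28.5% → Vaccine A
Overall: the protein-subunit vaccine 458/1524 = 30.1%, Vaccine A 804/2385 = 33.7% → Vaccine A
Neither sweeps: the protein-subunit vaccine wins 1 of 3 groups, Vaccine A wins 2. Vaccine A wins overall but not every group — no Simpson reversal.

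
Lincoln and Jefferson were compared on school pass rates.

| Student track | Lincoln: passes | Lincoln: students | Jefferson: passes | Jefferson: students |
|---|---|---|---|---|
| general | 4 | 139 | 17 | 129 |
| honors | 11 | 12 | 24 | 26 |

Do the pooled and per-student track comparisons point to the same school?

Yes

General: Lincoln 4/139 = 2.9%, Jefferson 17/129 = 13.2% → Jefferson
Honors: Lincoln 11/12 = 91.7%, Jefferson 24/26 = 92.3% → Jefferson
Overall: Lincoln 15/151 = 9.9%, Jefferson 41/155 = 26.5% → Jefferson
Jefferson wins overall and in every student group — no reversal.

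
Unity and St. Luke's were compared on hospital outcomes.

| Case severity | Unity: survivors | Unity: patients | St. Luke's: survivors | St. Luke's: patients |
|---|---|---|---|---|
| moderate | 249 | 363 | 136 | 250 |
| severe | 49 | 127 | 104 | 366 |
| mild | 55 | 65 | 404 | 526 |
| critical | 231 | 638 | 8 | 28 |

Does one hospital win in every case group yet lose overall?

Moderate: Unity 249/363 = 68.6%, St. Luke's 136/250 = 54.4% → Unity
Severe: Unity 49/127 = 38.6%, St. Luke's 104/366 = 28.4% → Unity
Mild: Unity 55/65 = 84.6%, St. Luke's 404/526 = 76.8% → Unity
Critical: Unity 231/638 = 36.2%, St. Luke's 8/28 = 28.6% → Unity
Overall: Unity 584/1193 = 49.0%, St. Luke's 652/1170 = 55.7% → St. Luke's
Unity wins each case group but St. Luke's wins overall — the comparison reverses. Unity's patients skew toward critical, which has a lower base rate.

Yes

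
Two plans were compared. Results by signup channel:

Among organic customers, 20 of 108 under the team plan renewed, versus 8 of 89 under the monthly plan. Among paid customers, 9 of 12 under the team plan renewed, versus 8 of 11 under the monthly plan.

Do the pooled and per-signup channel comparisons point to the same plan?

Organic: the team plan 20/108 = 18.5%, the monthly plan 8/89 = 9.0% → the team plan
Paid: the team plan 9/12 = 75.0%, the monthly plan 8/11 = 72.7% → the team plan
Overall: the team plan 29/120 = 24.2%, the monthly plan 16/100 = 16.0% → the team plan
The team plan wins overall and in every signup group — no reversal.

Yes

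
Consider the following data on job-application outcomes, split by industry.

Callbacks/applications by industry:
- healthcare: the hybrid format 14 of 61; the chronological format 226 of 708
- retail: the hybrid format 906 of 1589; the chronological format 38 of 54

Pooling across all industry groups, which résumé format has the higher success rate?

Healthcare: the hybrid format 14/61 = 23.0%, the chronological format 226/708 = 31.9% → the chronological format
Retail: the hybrid format 906/1589 = 57.0%, the chronological format 38/54 = 70.4% → the chronological format
Overall: the hybrid format 920/1650 = 55.8%, the chronological format 264/762 = 34.6% → the hybrid format
(The chronological format wins every industry group but the hybrid format wins overall — the chronological format's applications skew toward the low-rate healthcare group.)

the hybrid format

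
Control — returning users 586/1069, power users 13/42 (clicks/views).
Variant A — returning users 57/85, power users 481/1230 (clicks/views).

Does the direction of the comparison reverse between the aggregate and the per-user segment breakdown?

Yes

Returning users: Control 586/1069 = 54.8%, Variant A 57/85 = 67.1% → Variant A
Power users: Control 13/42 = 31.0%, Variant A 481/1230 = 39.1% → Variant A
Overall: Control 599/1111 = 53.9%, Variant A 538/1315 = 40.9% → Control
Variant A wins each user group but Control wins overall — the comparison reverses. Variant A's views skew toward power users, which has a lower base rate.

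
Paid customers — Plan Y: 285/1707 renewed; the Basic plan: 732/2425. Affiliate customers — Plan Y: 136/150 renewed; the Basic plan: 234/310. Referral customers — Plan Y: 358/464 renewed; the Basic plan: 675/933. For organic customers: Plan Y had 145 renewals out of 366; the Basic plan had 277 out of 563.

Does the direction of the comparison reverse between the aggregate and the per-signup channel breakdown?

No

Paid: Plan Y 285/1707 = 16.7%, the Basic plan 732/2425 = 30.2% → the Basic plan
Affiliate: Plan Y 136/150 = 90.7%, the Basic plan 234/310 = 75.5% → Plan Y
Referral: Plan Y 358/464 = 77.2%, the Basic plan 675/933 = 72.3% → Plan Y
Organic: Plan Y 145/366 = 39.6%, the Basic plan 277/563 = 49.2% → the Basic plan
Overall: Plan Y 924/2687 = 34.4%, the Basic plan 1918/4231 = 45.3% → the Basic plan
Neither sweeps: Plan Y wins 2 of 4 groups, the Basic plan wins 2. The Basic plan wins overall but not every group — no Simpson reversal.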